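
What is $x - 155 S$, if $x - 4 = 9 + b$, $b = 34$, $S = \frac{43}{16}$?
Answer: $- \frac{5913}{16} \approx -369.56$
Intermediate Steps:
$S = \frac{43}{16}$ ($S = 43 \cdot \frac{1}{16} = \frac{43}{16} \approx 2.6875$)
$x = 47$ ($x = 4 + \left(9 + 34\right) = 4 + 43 = 47$)
$x - 155 S = 47 - \frac{6665}{16} = - \frac{5913}{16}$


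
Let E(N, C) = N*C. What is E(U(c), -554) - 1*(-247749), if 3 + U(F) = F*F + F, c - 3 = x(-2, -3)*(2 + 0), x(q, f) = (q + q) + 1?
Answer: 246087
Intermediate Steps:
x(q, f) = 1 + 2*q (x(q, f) = 2*q + 1 = 1 + 2*q)
c = -3 (c = 3 + (1 + 2*(-2))*(2 + 0) = 3 + (1 - 4)*2 = 3 - 3*2 = 3 - 6 = -3)
U(F) = -3 + F + F**2 (U(F) = -3 + (F*F + F) = -3 + (F**2 + F) = -3 + (F + F**2) = -3 + F + F**2)
E(N, C) = C*N
E(U(c), -554) - 1*(-247749) = -554*(-3 - 3 + (-3)**2) - 1*(-247749) = -554*(-3 - 3 + 9) + 247749 = -554*3 + 247749 = -1662 + 247749 = 246087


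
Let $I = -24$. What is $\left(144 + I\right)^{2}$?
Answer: $14400$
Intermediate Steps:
$\left(144 + I\right)^{2} = \left(144 - 24\right)^{2} = 120^{2} = 14400$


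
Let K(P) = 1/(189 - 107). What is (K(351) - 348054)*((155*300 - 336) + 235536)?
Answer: -4019919142950/41 ≈ -9.8047e+10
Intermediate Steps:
K(P) = 1/82
(K(351) - 348054)*((155*300 - 336) + 235536) = (1/82 - 348054)*((155*300 - 336) + 235536) = -28540427*((46500 - 336) + 235536)/82 = -28540427*(46164 + 235536)/82 = -28540427/82*281700 = -4019919142950/41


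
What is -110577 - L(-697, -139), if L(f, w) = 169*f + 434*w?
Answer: 67542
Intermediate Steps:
-110577 - L(-697, -139) = -110577 - (169*(-697) + 434*(-139)) = -110577 - (-117793 - 60326) = -110577 - 1*(-178119) = -110577 + 178119 = 67542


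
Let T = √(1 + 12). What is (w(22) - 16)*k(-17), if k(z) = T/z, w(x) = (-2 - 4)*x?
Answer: 148*√13/17 ≈ 31.389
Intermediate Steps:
T = √13 ≈ 3.6056
w(x) = -6*x
k(z) = √13/z
(w(22) - 16)*k(-17) = (-6*22 - 16)*(√13/(-17)) = (-132 - 16)*(√13*(-1/17)) = -(-148)*√13/17 = 148*√13/17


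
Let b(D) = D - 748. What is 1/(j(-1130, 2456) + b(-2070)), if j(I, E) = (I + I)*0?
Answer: -1/2818 ≈ -0.00035486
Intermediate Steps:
b(D) = -748 + D
j(I, E) = 0 (j(I, E) = (2*I)*0 = 0)
1/(j(-1130, 2456) + b(-2070)) = 1/(0 + (-748 - 2070)) = 1/(0 - 2818) = 1/(-2818) = -1/2818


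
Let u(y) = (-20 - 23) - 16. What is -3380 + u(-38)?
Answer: -3439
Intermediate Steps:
u(y) = -59 (u(y) = -43 - 16 = -59)
-3380 + u(-38) = -3380 - 59 = -3439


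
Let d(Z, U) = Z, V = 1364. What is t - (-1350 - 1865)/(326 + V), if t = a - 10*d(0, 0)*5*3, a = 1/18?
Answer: 2978/1521 ≈ 1.9579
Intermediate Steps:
a = 1/18 ≈ 0.055556
t = 1/18 (t = 1/18 - 10*0*5*3 = 1/18 - 0*3 = 1/18 - 10*0 = 1/18 + 0 = 1/18 ≈ 0.055556)
t - (-1350 - 1865)/(326 + V) = 1/18 - (-1350 - 1865)/(326 + 1364) = 1/18 - (-3215)/1690 = 1/18 - 1*(-643/338) = 1/18 + 643/338 = 2978/1521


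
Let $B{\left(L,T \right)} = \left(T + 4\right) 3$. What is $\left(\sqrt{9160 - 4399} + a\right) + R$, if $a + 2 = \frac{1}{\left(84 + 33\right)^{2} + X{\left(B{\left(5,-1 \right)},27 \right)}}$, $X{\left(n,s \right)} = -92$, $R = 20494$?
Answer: $\frac{279567918}{13597} \approx 20561.0$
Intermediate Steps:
$B{\left(L,T \right)} = 12 + 3 T$ ($B{\left(L,T \right)} = \left(4 + T\right) 3 = 12 + 3 T$)
$a = - \frac{27193}{13597}$ ($a = -2 + \frac{1}{\left(84 + 33\right)^{2} - 92} = -2 + \frac{1}{117^{2} - 92} = -2 + \frac{1}{13689 - 92} = -2 + \frac{1}{13597} = - \frac{27193}{13597} \approx -1.9999$)
$\left(\sqrt{9160 - 4399} + a\right) + R = \left(\sqrt{9160 - 4399} - \frac{27193}{13597}\right) + 20494 = \left(\sqrt{4761} - \frac{27193}{13597}\right) + 20494 = \left(69 - \frac{27193}{13597}\right) + 20494 = \frac{911000}{13597} + 20494 = \frac{279567918}{13597}$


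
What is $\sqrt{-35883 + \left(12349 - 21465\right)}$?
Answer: $i \sqrt{44999} \approx 212.13 i$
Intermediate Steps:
$\sqrt{-35883 + \left(12349 - 21465\right)} = \sqrt{-35883 - 9116} = \sqrt{-44999} = i \sqrt{44999}$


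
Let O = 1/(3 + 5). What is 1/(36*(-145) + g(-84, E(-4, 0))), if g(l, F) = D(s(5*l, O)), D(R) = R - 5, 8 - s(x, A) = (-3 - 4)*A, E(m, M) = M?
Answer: -8/41729 ≈ -0.00019171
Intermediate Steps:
O = ⅛ (O = 1/8 = ⅛ ≈ 0.12500)
s(x, A) = 8 + 7*A (s(x, A) = 8 - (-3 - 4)*A = 8 - (-7)*A = 8 + 7*A)
D(R) = -5 + R
g(l, F) = 31/8 (g(l, F) = -5 + (8 + 7*(⅛)) = -5 + (8 + 7/8) = -5 + 71/8 = 31/8)
1/(36*(-145) + g(-84, E(-4, 0))) = 1/(36*(-145) + 31/8) = 1/(-5220 + 31/8) = 1/(-41729/8) = -8/41729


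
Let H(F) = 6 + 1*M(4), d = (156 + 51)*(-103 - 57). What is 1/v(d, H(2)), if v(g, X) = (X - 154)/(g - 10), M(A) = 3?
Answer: 6626/29 ≈ 228.48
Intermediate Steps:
d = -33120 (d = 207*(-160) = -33120)
H(F) = 9 (H(F) = 6 + 1*3 = 6 + 3 = 9)
v(g, X) = (-154 + X)/(-10 + g)
1/v(d, H(2)) = 1/((-154 + 9)/(-10 - 33120)) = 1/(-145/(-33130)) = 1/(-1/33130*(-145)) = 1/(29/6626) = 6626/29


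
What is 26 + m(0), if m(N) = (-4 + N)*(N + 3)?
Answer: 14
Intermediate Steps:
m(N) = (-4 + N)*(3 + N)
26 + m(0) = 26 + (-12 + 0**2 - 1*0) = 26 + (-12 + 0 + 0) = 26 - 12 = 14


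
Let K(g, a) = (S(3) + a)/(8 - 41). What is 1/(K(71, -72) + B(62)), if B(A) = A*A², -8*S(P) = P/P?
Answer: 264/62919169 ≈ 4.1959e-6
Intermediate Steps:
S(P) = -⅛ (S(P) = -P/(8*P) = -⅛*1 = -⅛)
B(A) = A³
K(g, a) = 1/264 - a/33 (K(g, a) = (-⅛ + a)/(8 - 41) = (-⅛ + a)/(-33) = (-⅛ + a)*(-1/33) = 1/264 - a/33)
1/(K(71, -72) + B(62)) = 1/((1/264 - 1/33*(-72)) + 62³) = 1/((1/264 + 24/11) + 238328) = 1/(577/264 + 238328) = 1/(62919169/264) = 264/62919169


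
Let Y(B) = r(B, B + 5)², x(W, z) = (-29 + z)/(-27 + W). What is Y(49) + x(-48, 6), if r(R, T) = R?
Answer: 180098/75 ≈ 2401.3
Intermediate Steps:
x(W, z) = (-29 + z)/(-27 + W)
Y(B) = B²
Y(49) + x(-48, 6) = 49² + (-29 + 6)/(-27 - 48) = 2401 - 23/(-75) = 2401 - 1/75*(-23) = 2401 + 23/75 = 180098/75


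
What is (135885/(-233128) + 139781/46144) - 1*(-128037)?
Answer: 24596053961527/192097472 ≈ 1.2804e+5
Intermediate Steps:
(135885/(-233128) + 139781/46144) - 1*(-128037) = (135885*(-1/233128) + 139781*(1/46144)) + 128037 = (-135885/233128 + 139781/46144) + 128037 = 469939063/192097472 + 128037 = 24596053961527/192097472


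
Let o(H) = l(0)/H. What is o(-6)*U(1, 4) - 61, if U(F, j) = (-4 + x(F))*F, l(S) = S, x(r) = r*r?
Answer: -61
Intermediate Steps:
x(r) = r**2
U(F, j) = F*(-4 + F**2) (U(F, j) = (-4 + F**2)*F = F*(-4 + F**2))
o(H) = 0 (o(H) = 0/H = 0)
o(-6)*U(1, 4) - 61 = 0*(1*(-4 + 1**2)) - 61 = 0*(1*(-4 + 1)) - 61 = 0*(1*(-3)) - 61 = 0*(-3) - 61 = 0 - 61 = -61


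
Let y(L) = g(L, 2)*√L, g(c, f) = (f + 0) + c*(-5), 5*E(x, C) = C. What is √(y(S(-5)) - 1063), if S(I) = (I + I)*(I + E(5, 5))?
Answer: √(-1063 - 396*√10) ≈ 48.117*I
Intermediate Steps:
E(x, C) = C/5
g(c, f) = f - 5*c
S(I) = 2*I*(1 + I) (S(I) = (I + I)*(I + (⅕)*5) = (2*I)*(I + 1) = (2*I)*(1 + I) = 2*I*(1 + I))
y(L) = √L*(2 - 5*L) (y(L) = (2 - 5*L)*√L = √L*(2 - 5*L))
√(y(S(-5)) - 1063) = √(√(2*(-5)*(1 - 5))*(2 - 10*(-5)*(1 - 5)) - 1063) = √(√(2*(-5)*(-4))*(2 - 10*(-5)*(-4)) - 1063) = √(√40*(2 - 5*40) - 1063) = √((2*√10)*(2 - 200) - 1063) = √((2*√10)*(-198) - 1063) = √(-396*√10 - 1063) = √(-1063 - 396*√10)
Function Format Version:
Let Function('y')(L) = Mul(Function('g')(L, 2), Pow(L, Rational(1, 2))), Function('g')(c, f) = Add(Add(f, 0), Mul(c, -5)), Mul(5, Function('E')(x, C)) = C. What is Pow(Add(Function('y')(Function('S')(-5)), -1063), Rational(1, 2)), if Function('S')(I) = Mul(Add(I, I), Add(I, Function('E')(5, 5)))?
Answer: Pow(Add(-1063, Mul(-396, Pow(10, Rational(1, 2)))), Rational(1, 2)) ≈ Mul(48.117, I)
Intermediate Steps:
Function('E')(x, C) = Mul(Rational(1, 5), C)
Function('g')(c, f) = Add(f, Mul(-5, c))
Function('S')(I) = Mul(2, I, Add(1, I)) (Function('S')(I) = Mul(Add(I, I), Add(I, Mul(Rational(1, 5), 5))) = Mul(Mul(2, I), Add(I, 1)) = Mul(Mul(2, I), Add(1, I)) = Mul(2, I, Add(1, I)))
Function('y')(L) = Mul(Pow(L, Rational(1, 2)), Add(2, Mul(-5, L))) (Function('y')(L) = Mul(Add(2, Mul(-5, L)), Pow(L, Rational(1, 2))) = Mul(Pow(L, Rational(1, 2)), Add(2, Mul(-5, L))))
Pow(Add(Function('y')(Function('S')(-5)), -1063), Rational(1, 2)) = Pow(Add(Mul(Pow(Mul(2, -5, Add(1, -5)), Rational(1, 2)), Add(2, Mul(-5, Mul(2, -5, Add(1, -5))))), -1063), Rational(1, 2)) = Pow(Add(Mul(Pow(Mul(2, -5, -4), Rational(1, 2)), Add(2, Mul(-5, Mul(2, -5, -4)))), -1063), Rational(1, 2)) = Pow(Add(Mul(Pow(40, Rational(1, 2)), Add(2, Mul(-5, 40))), -1063), Rational(1, 2)) = Pow(Add(Mul(Mul(2, Pow(10, Rational(1, 2))), Add(2, -200)), -1063), Rational(1, 2)) = Pow(Add(Mul(Mul(2, Pow(10, Rational(1, 2))), -198), -1063), Rational(1, 2)) = Pow(Add(Mul(-396, Pow(10, Rational(1, 2))), -1063), Rational(1, 2)) = Pow(Add(-1063, Mul(-396, Pow(10, Rational(1, 2)))), Rational(1, 2))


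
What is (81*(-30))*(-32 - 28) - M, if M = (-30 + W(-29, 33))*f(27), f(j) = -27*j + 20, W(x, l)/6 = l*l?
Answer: 4757136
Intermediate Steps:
W(x, l) = 6*l² (W(x, l) = 6*(l*l) = 6*l²)
f(j) = 20 - 27*j
M = -4611336 (M = (-30 + 6*33²)*(20 - 27*27) = (-30 + 6*1089)*(20 - 729) = (-30 + 6534)*(-709) = 6504*(-709) = -4611336)
(81*(-30))*(-32 - 28) - M = (81*(-30))*(-32 - 28) - 1*(-4611336) = -2430*(-60) + 4611336 = 145800 + 4611336 = 4757136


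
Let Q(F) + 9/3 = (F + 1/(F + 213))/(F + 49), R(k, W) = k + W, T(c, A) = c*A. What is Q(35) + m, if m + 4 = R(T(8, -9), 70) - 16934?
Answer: -352947895/20832 ≈ -16943.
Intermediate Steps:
T(c, A) = A*c
R(k, W) = W + k
Q(F) = -3 + (F + 1/(213 + F))/(49 + F) (Q(F) = -3 + (F + 1/(F + 213))/(F + 49) = -3 + (F + 1/(213 + F))/(49 + F))
m = -16940 (m = -4 + ((70 - 9*8) - 16934) = -4 + ((70 - 72) - 16934) = -4 + (-2 - 16934) = -4 - 16936 = -16940)
Q(35) + m = (-31310 - 573*35 - 2*35²)/(10437 + 35² + 262*35) - 16940 = (-31310 - 20055 - 2*1225)/(10437 + 1225 + 9170) - 16940 = (-31310 - 20055 - 2450)/20832 - 16940 = (1/20832)*(-53815) - 16940 = -53815/20832 - 16940 = -352947895/20832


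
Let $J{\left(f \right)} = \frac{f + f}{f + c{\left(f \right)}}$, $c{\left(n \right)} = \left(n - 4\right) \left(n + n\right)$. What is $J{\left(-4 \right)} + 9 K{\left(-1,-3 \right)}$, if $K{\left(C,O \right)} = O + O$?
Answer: $- \frac{812}{15} \approx -54.133$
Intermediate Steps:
$K{\left(C,O \right)} = 2 O$
$c{\left(n \right)} = 2 n \left(-4 + n\right)$ ($c{\left(n \right)} = \left(-4 + n\right) 2 n = 2 n \left(-4 + n\right)$)
$J{\left(f \right)} = \frac{2 f}{f + 2 f \left(-4 + f\right)}$ ($J{\left(f \right)} = \frac{f + f}{f + 2 f \left(-4 + f\right)} = \frac{2 f}{f + 2 f \left(-4 + f\right)}$)
$J{\left(-4 \right)} + 9 K{\left(-1,-3 \right)} = \frac{2}{-7 + 2 \left(-4\right)} + 9 \cdot 2 \left(-3\right) = \frac{2}{-7 - 8} + 9 \left(-6\right) = \frac{2}{-15} - 54 = 2 \left(- \frac{1}{15}\right) - 54 = - \frac{2}{15} - 54 = - \frac{812}{15}$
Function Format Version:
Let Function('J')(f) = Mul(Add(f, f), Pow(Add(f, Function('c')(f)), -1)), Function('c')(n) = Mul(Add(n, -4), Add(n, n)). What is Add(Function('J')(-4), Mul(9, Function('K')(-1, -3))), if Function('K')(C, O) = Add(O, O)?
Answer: Rational(-812, 15) ≈ -54.133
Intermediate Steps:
Function('K')(C, O) = Mul(2, O)
Function('c')(n) = Mul(2, n, Add(-4, n)) (Function('c')(n) = Mul(Add(-4, n), Mul(2, n)) = Mul(2, n, Add(-4, n)))
Function('J')(f) = Mul(2, f, Pow(Add(f, Mul(2, f, Add(-4, f))), -1)) (Function('J')(f) = Mul(Add(f, f), Pow(Add(f, Mul(2, f, Add(-4, f))), -1)) = Mul(Mul(2, f), Pow(Add(f, Mul(2, f, Add(-4, f))), -1)) = Mul(2, f, Pow(Add(f, Mul(2, f, Add(-4, f))), -1)))
Add(Function('J')(-4), Mul(9, Function('K')(-1, -3))) = Add(Mul(2, Pow(Add(-7, Mul(2, -4)), -1)), Mul(9, Mul(2, -3))) = Add(Mul(2, Pow(Add(-7, -8), -1)), Mul(9, -6)) = Add(Mul(2, Pow(-15, -1)), -54) = Add(Mul(2, Rational(-1, 15)), -54) = Add(Rational(-2, 15), -54) = Rational(-812, 15)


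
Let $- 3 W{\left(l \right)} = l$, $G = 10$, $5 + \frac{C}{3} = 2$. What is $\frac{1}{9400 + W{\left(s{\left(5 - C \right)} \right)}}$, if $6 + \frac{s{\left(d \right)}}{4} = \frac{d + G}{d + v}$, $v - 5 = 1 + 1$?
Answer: $\frac{21}{197536} \approx 0.00010631$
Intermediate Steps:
$v = 7$ ($v = 5 + \left(1 + 1\right) = 5 + 2 = 7$)
$C = -9$ ($C = -15 + 3 \cdot 2 = -15 + 6 = -9$)
$s{\left(d \right)} = -24 + \frac{4 \left(10 + d\right)}{7 + d}$ ($s{\left(d \right)} = -24 + 4 \frac{d + 10}{d + 7} = -24 + 4 \frac{10 + d}{7 + d} = -24 + \frac{4 \left(10 + d\right)}{7 + d}$)
$W{\left(l \right)} = - \frac{l}{3}$
$\frac{1}{9400 + W{\left(s{\left(5 - C \right)} \right)}} = \frac{1}{9400 - \frac{4 \frac{1}{7 + \left(5 - -9\right)} \left(-32 - 5 \left(5 - -9\right)\right)}{3}} = \frac{1}{9400 - \frac{4 \frac{1}{7 + \left(5 + 9\right)} \left(-32 - 5 \left(5 + 9\right)\right)}{3}} = \frac{1}{9400 - \frac{4 \frac{1}{7 + 14} \left(-32 - 70\right)}{3}} = \frac{1}{9400 - \frac{4 \cdot \frac{1}{21} \left(-32 - 70\right)}{3}} = \frac{1}{9400 - \frac{4 \cdot \frac{1}{21} \left(-102\right)}{3}} = \frac{1}{9400 - - \frac{136}{21}} = \frac{1}{9400 + \frac{136}{21}} = \frac{1}{\frac{197536}{21}} = \frac{21}{197536}$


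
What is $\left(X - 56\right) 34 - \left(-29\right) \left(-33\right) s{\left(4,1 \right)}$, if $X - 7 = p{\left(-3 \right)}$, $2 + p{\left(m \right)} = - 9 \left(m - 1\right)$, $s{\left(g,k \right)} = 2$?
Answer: $-2424$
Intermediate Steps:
$p{\left(m \right)} = 7 - 9 m$ ($p{\left(m \right)} = -2 - 9 \left(m - 1\right) = -2 - 9 \left(-1 + m\right) = -2 - \left(-9 + 9 m\right) = 7 - 9 m$)
$X = 41$ ($X = 7 + \left(7 - -27\right) = 7 + \left(7 + 27\right) = 7 + 34 = 41$)
$\left(X - 56\right) 34 - \left(-29\right) \left(-33\right) s{\left(4,1 \right)} = \left(41 - 56\right) 34 - \left(-29\right) \left(-33\right) 2 = \left(-15\right) 34 - 957 \cdot 2 = -510 - 1914 = -2424$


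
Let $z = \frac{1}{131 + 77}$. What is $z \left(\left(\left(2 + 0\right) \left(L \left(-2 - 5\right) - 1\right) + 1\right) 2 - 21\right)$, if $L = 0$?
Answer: $- \frac{23}{208} \approx -0.11058$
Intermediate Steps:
$z = \frac{1}{208} \approx 0.0048077$
$z \left(\left(\left(2 + 0\right) \left(L \left(-2 - 5\right) - 1\right) + 1\right) 2 - 21\right) = \frac{\left(\left(2 + 0\right) \left(0 \left(-2 - 5\right) - 1\right) + 1\right) 2 - 21}{208} = \frac{\left(2 \left(0 \left(-7\right) - 1\right) + 1\right) 2 - 21}{208} = \frac{\left(2 \left(0 - 1\right) + 1\right) 2 - 21}{208} = \frac{\left(2 \left(-1\right) + 1\right) 2 - 21}{208} = \frac{\left(-2 + 1\right) 2 - 21}{208} = \frac{\left(-1\right) 2 - 21}{208} = \frac{-2 - 21}{208} = \frac{1}{208} \left(-23\right) = - \frac{23}{208}$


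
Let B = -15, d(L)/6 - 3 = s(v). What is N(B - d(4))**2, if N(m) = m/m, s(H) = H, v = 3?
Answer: 1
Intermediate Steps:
d(L) = 36 (d(L) = 18 + 6*3 = 18 + 18 = 36)
N(m) = 1
N(B - d(4))**2 = 1**2 = 1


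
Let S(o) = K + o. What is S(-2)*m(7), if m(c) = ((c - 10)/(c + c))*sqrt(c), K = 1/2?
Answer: 9*sqrt(7)/28 ≈ 0.85042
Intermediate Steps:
K = 1/2 ≈ 0.50000
m(c) = (-10 + c)/(2*sqrt(c)) (m(c) = ((-10 + c)/((2*c)))*sqrt(c) = ((-10 + c)*(1/(2*c)))*sqrt(c) = ((-10 + c)/(2*c))*sqrt(c) = (-10 + c)/(2*sqrt(c)))
S(o) = 1/2 + o
S(-2)*m(7) = (1/2 - 2)*((-10 + 7)/(2*sqrt(7))) = -3*sqrt(7)/7*(-3)/4 = -(-9)*sqrt(7)/28 = 9*sqrt(7)/28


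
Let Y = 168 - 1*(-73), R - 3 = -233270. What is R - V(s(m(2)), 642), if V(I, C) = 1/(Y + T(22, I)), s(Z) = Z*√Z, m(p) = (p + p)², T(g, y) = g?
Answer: -61349222/263 ≈ -2.3327e+5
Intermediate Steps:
R = -233267 (R = 3 - 233270 = -233267)
Y = 241 (Y = 168 + 73 = 241)
m(p) = 4*p² (m(p) = (2*p)² = 4*p²)
s(Z) = Z^(3/2)
V(I, C) = 1/263 (V(I, C) = 1/(241 + 22) = 1/263)
R - V(s(m(2)), 642) = -233267 - 1*1/263 = -233267 - 1/263 = -61349222/263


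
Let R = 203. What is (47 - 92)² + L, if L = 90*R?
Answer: 20295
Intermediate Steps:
L = 18270 (L = 90*203 = 18270)
(47 - 92)² + L = (47 - 92)² + 18270 = (-45)² + 18270 = 2025 + 18270 = 20295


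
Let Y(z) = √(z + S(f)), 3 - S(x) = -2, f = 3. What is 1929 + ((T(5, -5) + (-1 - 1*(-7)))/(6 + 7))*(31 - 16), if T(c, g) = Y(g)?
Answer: 25167/13 ≈ 1935.9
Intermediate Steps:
S(x) = 5 (S(x) = 3 - 1*(-2) = 3 + 2 = 5)
Y(z) = √(5 + z) (Y(z) = √(z + 5) = √(5 + z))
T(c, g) = √(5 + g)
1929 + ((T(5, -5) + (-1 - 1*(-7)))/(6 + 7))*(31 - 16) = 1929 + ((√(5 - 5) + (-1 - 1*(-7)))/(6 + 7))*(31 - 16) = 1929 + ((√0 + (-1 + 7))/13)*15 = 1929 + ((0 + 6)*(1/13))*15 = 1929 + (6*(1/13))*15 = 1929 + (6/13)*15 = 1929 + 90/13 = 25167/13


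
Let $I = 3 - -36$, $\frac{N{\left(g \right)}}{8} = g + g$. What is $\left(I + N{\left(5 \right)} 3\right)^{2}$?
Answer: $77841$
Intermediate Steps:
$N{\left(g \right)} = 16 g$ ($N{\left(g \right)} = 8 \left(g + g\right) = 8 \cdot 2 g = 16 g$)
$I = 39$ ($I = 3 + 36 = 39$)
$\left(I + N{\left(5 \right)} 3\right)^{2} = \left(39 + 16 \cdot 5 \cdot 3\right)^{2} = \left(39 + 80 \cdot 3\right)^{2} = \left(39 + 240\right)^{2} = 279^{2} = 77841$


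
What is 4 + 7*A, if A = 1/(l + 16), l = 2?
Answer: 79/18 ≈ 4.3889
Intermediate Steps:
A = 1/18 (A = 1/(2 + 16) = 1/18 ≈ 0.055556)
4 + 7*A = 4 + 7*(1/18) = 4 + 7/18 = 79/18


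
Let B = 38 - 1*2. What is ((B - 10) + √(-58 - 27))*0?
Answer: 0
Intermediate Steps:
B = 36 (B = 38 - 2 = 36)
((B - 10) + √(-58 - 27))*0 = ((36 - 10) + √(-58 - 27))*0 = (26 + √(-85))*0 = (26 + I*√85)*0 = 0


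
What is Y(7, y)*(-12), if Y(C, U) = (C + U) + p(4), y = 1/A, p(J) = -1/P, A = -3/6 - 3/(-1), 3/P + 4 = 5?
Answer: -424/5 ≈ -84.800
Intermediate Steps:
P = 3 (P = 3/(-4 + 5) = 3/1 = 3*1 = 3)
A = 5/2 (A = -3*1/6 - 3*(-1) = -1/2 + 3 = 5/2 ≈ 2.5000)
p(J) = -1/3
y = 2/5 (y = 1/(5/2) = 2/5 ≈ 0.40000)
Y(C, U) = -1/3 + C + U (Y(C, U) = (C + U) - 1/3 = -1/3 + C + U)
Y(7, y)*(-12) = (-1/3 + 7 + 2/5)*(-12) = (106/15)*(-12) = -424/5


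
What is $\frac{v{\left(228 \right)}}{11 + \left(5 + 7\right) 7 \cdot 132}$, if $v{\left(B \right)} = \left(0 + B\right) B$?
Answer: $\frac{51984}{11099} \approx 4.6837$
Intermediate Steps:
$v{\left(B \right)} = B^{2}$ ($v{\left(B \right)} = B B = B^{2}$)
$\frac{v{\left(228 \right)}}{11 + \left(5 + 7\right) 7 \cdot 132} = \frac{228^{2}}{11 + \left(5 + 7\right) 7 \cdot 132} = \frac{51984}{11 + 12 \cdot 7 \cdot 132} = \frac{51984}{11 + 84 \cdot 132} = \frac{51984}{11 + 11088} = \frac{51984}{11099}$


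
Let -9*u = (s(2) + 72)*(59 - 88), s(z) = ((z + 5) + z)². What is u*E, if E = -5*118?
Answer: -290870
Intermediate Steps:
s(z) = (5 + 2*z)² (s(z) = ((5 + z) + z)² = (5 + 2*z)²)
E = -590
u = 493 (u = -((5 + 2*2)² + 72)*(59 - 88)/9 = -((5 + 4)² + 72)*(-29)/9 = -(9² + 72)*(-29)/9 = -(81 + 72)*(-29)/9 = -17*(-29) = -⅑*(-4437) = 493)
u*E = 493*(-590) = -290870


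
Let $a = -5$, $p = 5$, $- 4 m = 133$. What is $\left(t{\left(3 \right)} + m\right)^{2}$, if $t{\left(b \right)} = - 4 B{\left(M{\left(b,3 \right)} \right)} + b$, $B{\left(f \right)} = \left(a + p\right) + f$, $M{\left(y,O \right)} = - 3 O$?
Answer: $\frac{529}{16} \approx 33.063$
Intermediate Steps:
$m = - \frac{133}{4}$ ($m = \left(- \frac{1}{4}\right) 133 = - \frac{133}{4} \approx -33.25$)
$B{\left(f \right)} = f$ ($B{\left(f \right)} = \left(-5 + 5\right) + f = 0 + f = f$)
$t{\left(b \right)} = 36 + b$ ($t{\left(b \right)} = - 4 \left(\left(-3\right) 3\right) + b = \left(-4\right) \left(-9\right) + b = 36 + b$)
$\left(t{\left(3 \right)} + m\right)^{2} = \left(\left(36 + 3\right) - \frac{133}{4}\right)^{2} = \left(39 - \frac{133}{4}\right)^{2} = \left(\frac{23}{4}\right)^{2} = \frac{529}{16}$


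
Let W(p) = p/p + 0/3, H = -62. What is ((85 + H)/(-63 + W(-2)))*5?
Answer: -115/62 ≈ -1.8548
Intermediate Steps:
W(p) = 1 (W(p) = 1 + 0*(⅓) = 1 + 0 = 1)
((85 + H)/(-63 + W(-2)))*5 = ((85 - 62)/(-63 + 1))*5 = (23/(-62))*5 = (23*(-1/62))*5 = -23/62*5 = -115/62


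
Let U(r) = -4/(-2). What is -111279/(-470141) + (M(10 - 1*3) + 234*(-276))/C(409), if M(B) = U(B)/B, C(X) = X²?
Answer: -11748589619/78645656621 ≈ -0.14939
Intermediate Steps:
U(r) = 2 (U(r) = -4*(-½) = 2)
M(B) = 2/B
-111279/(-470141) + (M(10 - 1*3) + 234*(-276))/C(409) = -111279/(-470141) + (2/(10 - 1*3) + 234*(-276))/(409²) = -111279*(-1/470141) + (2/(10 - 3) - 64584)/167281 = 15897/67163 + (2/7 - 64584)*(1/167281) = 15897/67163 - 452086/7*1/167281 = 15897/67163 - 452086/1170967 = -11748589619/78645656621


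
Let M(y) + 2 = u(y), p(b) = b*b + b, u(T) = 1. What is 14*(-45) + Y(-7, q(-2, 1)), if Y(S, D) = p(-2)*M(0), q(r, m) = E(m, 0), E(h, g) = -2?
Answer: -632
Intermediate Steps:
q(r, m) = -2
p(b) = b + b² (p(b) = b² + b = b + b²)
M(y) = -1 (M(y) = -2 + 1 = -1)
Y(S, D) = -2 (Y(S, D) = -2*(1 - 2)*(-1) = -2*(-1)*(-1) = 2*(-1) = -2)
14*(-45) + Y(-7, q(-2, 1)) = 14*(-45) - 2 = -630 - 2 = -632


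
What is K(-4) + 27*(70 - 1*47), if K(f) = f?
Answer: 617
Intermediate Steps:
K(-4) + 27*(70 - 1*47) = -4 + 27*(70 - 1*47) = -4 + 27*(70 - 47) = -4 + 27*23 = -4 + 621 = 617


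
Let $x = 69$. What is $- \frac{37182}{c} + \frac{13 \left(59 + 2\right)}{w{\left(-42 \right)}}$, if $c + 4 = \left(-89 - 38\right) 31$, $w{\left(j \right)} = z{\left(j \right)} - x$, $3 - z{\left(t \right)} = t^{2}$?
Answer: $\frac{1064227}{118230} \approx 9.0013$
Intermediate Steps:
$z{\left(t \right)} = 3 - t^{2}$
$w{\left(j \right)} = -66 - j^{2}$ ($w{\left(j \right)} = \left(3 - j^{2}\right) - 69 = -66 - j^{2}$)
$c = -3941$ ($c = -4 + \left(-89 - 38\right) 31 = -4 - 3937 = -3941$)
$- \frac{37182}{c} + \frac{13 \left(59 + 2\right)}{w{\left(-42 \right)}} = - \frac{37182}{-3941} + \frac{13 \left(59 + 2\right)}{-66 - \left(-42\right)^{2}} = \left(-37182\right) \left(- \frac{1}{3941}\right) + \frac{13 \cdot 61}{-66 - 1764} = \frac{37182}{3941} + \frac{793}{-66 - 1764} = \frac{37182}{3941} + \frac{793}{-1830} = \frac{37182}{3941} + 793 \left(- \frac{1}{1830}\right) = \frac{37182}{3941} - \frac{13}{30} = \frac{1064227}{118230}$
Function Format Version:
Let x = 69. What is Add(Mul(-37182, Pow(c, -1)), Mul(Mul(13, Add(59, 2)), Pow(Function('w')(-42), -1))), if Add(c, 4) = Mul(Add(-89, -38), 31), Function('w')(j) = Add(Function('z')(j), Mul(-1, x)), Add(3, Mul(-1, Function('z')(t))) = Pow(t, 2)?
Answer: Rational(1064227, 118230) ≈ 9.0013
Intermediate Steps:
Function('z')(t) = Add(3, Mul(-1, Pow(t, 2)))
Function('w')(j) = Add(-66, Mul(-1, Pow(j, 2))) (Function('w')(j) = Add(Add(3, Mul(-1, Pow(j, 2))), Mul(-1, 69)) = Add(Add(3, Mul(-1, Pow(j, 2))), -69) = Add(-66, Mul(-1, Pow(j, 2))))
c = -3941 (c = Add(-4, Mul(Add(-89, -38), 31)) = Add(-4, Mul(-127, 31)) = Add(-4, -3937) = -3941)
Add(Mul(-37182, Pow(c, -1)), Mul(Mul(13, Add(59, 2)), Pow(Function('w')(-42), -1))) = Add(Mul(-37182, Pow(-3941, -1)), Mul(Mul(13, Add(59, 2)), Pow(Add(-66, Mul(-1, Pow(-42, 2))), -1))) = Add(Mul(-37182, Rational(-1, 3941)), Mul(Mul(13, 61), Pow(Add(-66, Mul(-1, 1764)), -1))) = Add(Rational(37182, 3941), Mul(793, Pow(Add(-66, -1764), -1))) = Add(Rational(37182, 3941), Mul(793, Pow(-1830, -1))) = Add(Rational(37182, 3941), Mul(793, Rational(-1, 1830))) = Add(Rational(37182, 3941), Rational(-13, 30)) = Rational(1064227, 118230)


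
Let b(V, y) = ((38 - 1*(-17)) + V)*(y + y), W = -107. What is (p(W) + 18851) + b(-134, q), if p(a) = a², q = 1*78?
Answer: 17976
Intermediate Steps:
q = 78
b(V, y) = 2*y*(55 + V) (b(V, y) = ((38 + 17) + V)*(2*y) = (55 + V)*(2*y) = 2*y*(55 + V))
(p(W) + 18851) + b(-134, q) = ((-107)² + 18851) + 2*78*(55 - 134) = (11449 + 18851) + 2*78*(-79) = 30300 - 12324 = 17976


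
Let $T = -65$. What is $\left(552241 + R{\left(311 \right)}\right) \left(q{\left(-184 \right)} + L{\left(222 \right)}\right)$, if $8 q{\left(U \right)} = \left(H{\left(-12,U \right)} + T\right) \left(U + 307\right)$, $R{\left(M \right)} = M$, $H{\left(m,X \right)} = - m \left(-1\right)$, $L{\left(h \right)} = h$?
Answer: $-531485955$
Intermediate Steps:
$H{\left(m,X \right)} = m$
$q{\left(U \right)} = - \frac{23639}{8} - \frac{77 U}{8}$ ($q{\left(U \right)} = \frac{\left(-12 - 65\right) \left(U + 307\right)}{8} = \frac{\left(-77\right) \left(307 + U\right)}{8} = \frac{-23639 - 77 U}{8} = - \frac{23639}{8} - \frac{77 U}{8}$)
$\left(552241 + R{\left(311 \right)}\right) \left(q{\left(-184 \right)} + L{\left(222 \right)}\right) = \left(552241 + 311\right) \left(\left(- \frac{23639}{8} - -1771\right) + 222\right) = 552552 \left(\left(- \frac{23639}{8} + 1771\right) + 222\right) = 552552 \left(- \frac{9471}{8} + 222\right) = 552552 \left(- \frac{7695}{8}\right) = -531485955$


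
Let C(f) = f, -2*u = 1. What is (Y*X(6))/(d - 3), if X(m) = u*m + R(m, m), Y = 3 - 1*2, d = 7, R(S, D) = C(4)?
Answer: 1/4 ≈ 0.25000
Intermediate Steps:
u = -1/2 (u = -1/2*1 = -1/2 ≈ -0.50000)
R(S, D) = 4
Y = 1 (Y = 3 - 2 = 1)
X(m) = 4 - m/2 (X(m) = -m/2 + 4 = 4 - m/2)
(Y*X(6))/(d - 3) = (1*(4 - 1/2*6))/(7 - 3) = (1*(4 - 3))/4 = (1*1)*(1/4) = 1*(1/4) = 1/4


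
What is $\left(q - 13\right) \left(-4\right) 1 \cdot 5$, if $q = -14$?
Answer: $540$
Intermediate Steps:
$\left(q - 13\right) \left(-4\right) 1 \cdot 5 = \left(-14 - 13\right) \left(-4\right) 1 \cdot 5 = - 27 \left(\left(-4\right) 5\right) = \left(-27\right) \left(-20\right) = 540$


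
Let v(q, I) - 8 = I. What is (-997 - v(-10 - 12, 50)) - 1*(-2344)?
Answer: 1289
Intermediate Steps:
v(q, I) = 8 + I
(-997 - v(-10 - 12, 50)) - 1*(-2344) = (-997 - (8 + 50)) - 1*(-2344) = (-997 - 1*58) + 2344 = (-997 - 58) + 2344 = -1055 + 2344 = 1289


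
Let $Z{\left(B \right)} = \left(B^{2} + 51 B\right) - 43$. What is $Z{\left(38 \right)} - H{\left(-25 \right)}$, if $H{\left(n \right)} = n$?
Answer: $3364$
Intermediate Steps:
$Z{\left(B \right)} = -43 + B^{2} + 51 B$
$Z{\left(38 \right)} - H{\left(-25 \right)} = \left(-43 + 38^{2} + 51 \cdot 38\right) - -25 = \left(-43 + 1444 + 1938\right) + 25 = 3339 + 25 = 3364$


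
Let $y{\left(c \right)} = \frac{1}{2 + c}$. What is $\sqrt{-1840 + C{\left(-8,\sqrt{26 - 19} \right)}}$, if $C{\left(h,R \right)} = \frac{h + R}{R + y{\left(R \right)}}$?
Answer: $\frac{\sqrt{-29458 - 7372 \sqrt{7}}}{2 \sqrt{4 + \sqrt{7}}} \approx 42.917 i$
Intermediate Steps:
$C{\left(h,R \right)} = \frac{R + h}{R + \frac{1}{2 + R}}$ ($C{\left(h,R \right)} = \frac{h + R}{R + \frac{1}{2 + R}} = \frac{R + h}{R + \frac{1}{2 + R}}$)
$\sqrt{-1840 + C{\left(-8,\sqrt{26 - 19} \right)}} = \sqrt{-1840 + \frac{\left(2 + \sqrt{26 - 19}\right) \left(\sqrt{26 - 19} - 8\right)}{1 + \sqrt{26 - 19} \left(2 + \sqrt{26 - 19}\right)}} = \sqrt{-1840 + \frac{\left(2 + \sqrt{7}\right) \left(\sqrt{7} - 8\right)}{1 + \sqrt{7} \left(2 + \sqrt{7}\right)}} = \sqrt{-1840 + \frac{\left(2 + \sqrt{7}\right) \left(-8 + \sqrt{7}\right)}{1 + \sqrt{7} \left(2 + \sqrt{7}\right)}} = \sqrt{-1840 + \frac{\left(-8 + \sqrt{7}\right) \left(2 + \sqrt{7}\right)}{1 + \sqrt{7} \left(2 + \sqrt{7}\right)}}$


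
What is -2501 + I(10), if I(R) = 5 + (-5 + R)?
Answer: -2491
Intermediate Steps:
I(R) = R
-2501 + I(10) = -2501 + 10 = -2491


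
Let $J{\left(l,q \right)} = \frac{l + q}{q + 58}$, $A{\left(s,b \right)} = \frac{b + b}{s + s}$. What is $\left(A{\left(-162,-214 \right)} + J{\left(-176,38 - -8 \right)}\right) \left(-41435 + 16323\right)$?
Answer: $- \frac{144394}{81} \approx -1782.6$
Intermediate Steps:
$A{\left(s,b \right)} = \frac{b}{s}$ ($A{\left(s,b \right)} = \frac{2 b}{2 s} = 2 b \frac{1}{2 s} = \frac{b}{s}$)
$J{\left(l,q \right)} = \frac{l + q}{58 + q}$
$\left(A{\left(-162,-214 \right)} + J{\left(-176,38 - -8 \right)}\right) \left(-41435 + 16323\right) = \left(- \frac{214}{-162} + \frac{-176 + \left(38 - -8\right)}{58 + \left(38 - -8\right)}\right) \left(-41435 + 16323\right) = \left(\left(-214\right) \left(- \frac{1}{162}\right) + \frac{-176 + \left(38 + 8\right)}{58 + \left(38 + 8\right)}\right) \left(-25112\right) = \left(\frac{107}{81} + \frac{-176 + 46}{58 + 46}\right) \left(-25112\right) = \left(\frac{107}{81} + \frac{1}{104} \left(-130\right)\right) \left(-25112\right) = \left(\frac{107}{81} - \frac{5}{4}\right) \left(-25112\right) = \frac{23}{324} \left(-25112\right) = - \frac{144394}{81}$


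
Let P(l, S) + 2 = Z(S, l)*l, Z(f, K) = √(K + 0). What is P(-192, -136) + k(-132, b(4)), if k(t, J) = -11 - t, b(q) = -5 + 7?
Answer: 119 - 1536*I*√3 ≈ 119.0 - 2660.4*I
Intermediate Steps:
b(q) = 2
Z(f, K) = √K
P(l, S) = -2 + l^(3/2) (P(l, S) = -2 + √l*l = -2 + l^(3/2))
P(-192, -136) + k(-132, b(4)) = (-2 + (-192)^(3/2)) + (-11 - 1*(-132)) = (-2 - 1536*I*√3) + (-11 + 132) = (-2 - 1536*I*√3) + 121 = 119 - 1536*I*√3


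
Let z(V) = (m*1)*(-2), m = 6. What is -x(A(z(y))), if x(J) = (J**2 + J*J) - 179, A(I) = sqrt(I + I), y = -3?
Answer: 227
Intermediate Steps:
z(V) = -12 (z(V) = (6*1)*(-2) = 6*(-2) = -12)
A(I) = sqrt(2)*sqrt(I) (A(I) = sqrt(2*I) = sqrt(2)*sqrt(I))
x(J) = -179 + 2*J**2 (x(J) = (J**2 + J**2) - 179 = 2*J**2 - 179 = -179 + 2*J**2)
-x(A(z(y))) = -(-179 + 2*(sqrt(2)*sqrt(-12))**2) = -(-179 + 2*(sqrt(2)*(2*I*sqrt(3)))**2) = -(-179 + 2*(2*I*sqrt(6))**2) = -(-179 + 2*(-24)) = -(-179 - 48) = -1*(-227) = 227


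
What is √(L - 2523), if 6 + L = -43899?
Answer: 2*I*√11607 ≈ 215.47*I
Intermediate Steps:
L = -43905 (L = -6 - 43899 = -43905)
√(L - 2523) = √(-43905 - 2523) = √(-46428) = 2*I*√11607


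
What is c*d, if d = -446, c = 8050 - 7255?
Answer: -354570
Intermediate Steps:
c = 795
c*d = 795*(-446) = -354570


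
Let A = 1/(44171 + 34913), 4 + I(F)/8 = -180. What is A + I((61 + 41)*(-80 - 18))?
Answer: -116411647/79084 ≈ -1472.0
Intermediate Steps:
I(F) = -1472 (I(F) = -32 + 8*(-180) = -32 - 1440 = -1472)
A = 1/79084 ≈ 1.2645e-5
A + I((61 + 41)*(-80 - 18)) = 1/79084 - 1472 = -116411647/79084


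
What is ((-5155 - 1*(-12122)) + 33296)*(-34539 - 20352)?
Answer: -2210076333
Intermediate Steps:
((-5155 - 1*(-12122)) + 33296)*(-34539 - 20352) = ((-5155 + 12122) + 33296)*(-54891) = (6967 + 33296)*(-54891) = 40263*(-54891) = -2210076333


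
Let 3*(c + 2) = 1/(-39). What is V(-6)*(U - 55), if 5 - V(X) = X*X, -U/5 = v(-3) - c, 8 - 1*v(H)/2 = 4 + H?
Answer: 489800/117 ≈ 4186.3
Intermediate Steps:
v(H) = 8 - 2*H (v(H) = 16 - 2*(4 + H) = 16 + (-8 - 2*H) = 8 - 2*H)
c = -235/117 (c = -2 + (⅓)/(-39) = -2 + (⅓)*(-1/39) = -2 - 1/117 = -235/117 ≈ -2.0085)
U = -9365/117 (U = -5*((8 - 2*(-3)) - 1*(-235/117)) = -5*((8 + 6) + 235/117) = -5*(14 + 235/117) = -5*1873/117 = -9365/117 ≈ -80.043)
V(X) = 5 - X² (V(X) = 5 - X*X = 5 - X²)
V(-6)*(U - 55) = (5 - 1*(-6)²)*(-9365/117 - 55) = (5 - 1*36)*(-15800/117) = (5 - 36)*(-15800/117) = -31*(-15800/117) = 489800/117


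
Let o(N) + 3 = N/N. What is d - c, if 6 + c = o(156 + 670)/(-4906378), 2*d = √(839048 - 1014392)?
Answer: 14719133/2453189 + 2*I*√10959 ≈ 6.0 + 209.37*I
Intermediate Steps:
o(N) = -2 (o(N) = -3 + N/N = -3 + 1 = -2)
d = 2*I*√10959 (d = √(839048 - 1014392)/2 = √(-175344)/2 = (4*I*√10959)/2 = 2*I*√10959 ≈ 209.37*I)
c = -14719133/2453189 (c = -6 - 2/(-4906378) = -6 - 2*(-1/4906378) = -6 + 1/2453189 = -14719133/2453189 ≈ -6.0000)
d - c = 2*I*√10959 - 1*(-14719133/2453189) = 2*I*√10959 + 14719133/2453189 = 14719133/2453189 + 2*I*√10959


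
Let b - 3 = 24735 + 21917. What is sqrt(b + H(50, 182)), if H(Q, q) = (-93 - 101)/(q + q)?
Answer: 3*sqrt(171709174)/182 ≈ 216.00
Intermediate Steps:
b = 46655 (b = 3 + (24735 + 21917) = 3 + 46652 = 46655)
H(Q, q) = -97/q (H(Q, q) = -194*1/(2*q) = -97/q)
sqrt(b + H(50, 182)) = sqrt(46655 - 97/182) = sqrt(8491113/182) = 3*sqrt(171709174)/182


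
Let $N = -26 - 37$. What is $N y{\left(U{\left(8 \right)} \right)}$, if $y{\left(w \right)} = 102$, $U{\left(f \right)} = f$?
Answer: $-6426$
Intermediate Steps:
$N = -63$ ($N = -26 - 37 = -63$)
$N y{\left(U{\left(8 \right)} \right)} = \left(-63\right) 102 = -6426$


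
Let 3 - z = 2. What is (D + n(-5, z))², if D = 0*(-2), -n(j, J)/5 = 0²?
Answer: 0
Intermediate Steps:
z = 1 (z = 3 - 1*2 = 3 - 2 = 1)
n(j, J) = 0 (n(j, J) = -5*0² = -5*0 = 0)
D = 0
(D + n(-5, z))² = (0 + 0)² = 0² = 0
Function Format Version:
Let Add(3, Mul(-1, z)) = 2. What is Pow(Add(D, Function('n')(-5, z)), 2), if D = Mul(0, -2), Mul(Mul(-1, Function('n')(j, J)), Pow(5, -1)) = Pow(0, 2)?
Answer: 0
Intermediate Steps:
z = 1 (z = Add(3, Mul(-1, 2)) = Add(3, -2) = 1)
Function('n')(j, J) = 0 (Function('n')(j, J) = Mul(-5, Pow(0, 2)) = Mul(-5, 0) = 0)
D = 0
Pow(Add(D, Function('n')(-5, z)), 2) = Pow(Add(0, 0), 2) = Pow(0, 2) = 0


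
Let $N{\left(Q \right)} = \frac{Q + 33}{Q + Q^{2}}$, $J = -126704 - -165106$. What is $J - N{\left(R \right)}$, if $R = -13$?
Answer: $\frac{1497673}{39} \approx 38402.0$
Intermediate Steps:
$J = 38402$ ($J = -126704 + 165106 = 38402$)
$N{\left(Q \right)} = \frac{33 + Q}{Q + Q^{2}}$
$J - N{\left(R \right)} = 38402 - \frac{33 - 13}{\left(-13\right) \left(1 - 13\right)} = 38402 - \left(- \frac{1}{13}\right) \frac{1}{-12} \cdot 20 = 38402 - \left(- \frac{1}{13}\right) \left(- \frac{1}{12}\right) 20 = 38402 - \frac{5}{39} = \frac{1497673}{39}$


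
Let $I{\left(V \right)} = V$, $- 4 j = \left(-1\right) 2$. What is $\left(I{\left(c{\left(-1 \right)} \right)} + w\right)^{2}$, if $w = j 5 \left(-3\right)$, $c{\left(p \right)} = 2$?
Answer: $\frac{121}{4} \approx 30.25$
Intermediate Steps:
$j = \frac{1}{2}$ ($j = - \frac{\left(-1\right) 2}{4} = \left(- \frac{1}{4}\right) \left(-2\right) = \frac{1}{2} \approx 0.5$)
$w = - \frac{15}{2}$ ($w = \frac{1}{2} \cdot 5 \left(-3\right) = \frac{5}{2} \left(-3\right) = - \frac{15}{2} \approx -7.5$)
$\left(I{\left(c{\left(-1 \right)} \right)} + w\right)^{2} = \left(2 - \frac{15}{2}\right)^{2} = \left(- \frac{11}{2}\right)^{2} = \frac{121}{4}$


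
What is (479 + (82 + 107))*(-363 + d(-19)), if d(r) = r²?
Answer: -1336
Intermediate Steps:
(479 + (82 + 107))*(-363 + d(-19)) = (479 + (82 + 107))*(-363 + (-19)²) = (479 + 189)*(-363 + 361) = 668*(-2) = -1336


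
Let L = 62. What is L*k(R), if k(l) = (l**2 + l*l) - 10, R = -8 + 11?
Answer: 496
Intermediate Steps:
R = 3
k(l) = -10 + 2*l**2 (k(l) = (l**2 + l**2) - 10 = 2*l**2 - 10 = -10 + 2*l**2)
L*k(R) = 62*(-10 + 2*3**2) = 62*(-10 + 2*9) = 62*(-10 + 18) = 62*8 = 496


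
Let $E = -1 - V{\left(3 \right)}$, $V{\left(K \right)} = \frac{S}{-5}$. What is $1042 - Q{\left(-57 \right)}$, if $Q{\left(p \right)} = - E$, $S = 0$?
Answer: $1041$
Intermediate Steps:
$V{\left(K \right)} = 0$ ($V{\left(K \right)} = \frac{0}{-5} = 0 \left(- \frac{1}{5}\right) = 0$)
$E = -1$ ($E = -1 - 0 = -1 + 0 = -1$)
$Q{\left(p \right)} = 1$ ($Q{\left(p \right)} = \left(-1\right) \left(-1\right) = 1$)
$1042 - Q{\left(-57 \right)} = 1042 - 1 = 1041$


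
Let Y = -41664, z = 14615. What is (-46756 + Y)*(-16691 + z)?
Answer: 183559920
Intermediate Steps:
(-46756 + Y)*(-16691 + z) = (-46756 - 41664)*(-16691 + 14615) = -88420*(-2076) = 183559920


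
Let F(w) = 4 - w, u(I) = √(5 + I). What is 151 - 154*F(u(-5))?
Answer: -465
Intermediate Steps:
151 - 154*F(u(-5)) = 151 - 154*(4 - √(5 - 5)) = 151 - 154*(4 - √0) = 151 - 154*(4 - 1*0) = 151 - 154*(4 + 0) = 151 - 154*4 = 151 - 616 = -465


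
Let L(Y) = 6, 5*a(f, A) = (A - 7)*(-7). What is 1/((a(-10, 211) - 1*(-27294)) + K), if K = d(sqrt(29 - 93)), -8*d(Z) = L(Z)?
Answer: 20/540153 ≈ 3.7027e-5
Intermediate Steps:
a(f, A) = 49/5 - 7*A/5 (a(f, A) = ((A - 7)*(-7))/5 = ((-7 + A)*(-7))/5 = (49 - 7*A)/5 = 49/5 - 7*A/5)
d(Z) = -3/4 (d(Z) = -1/8*6 = -3/4)
K = -3/4 ≈ -0.75000
1/((a(-10, 211) - 1*(-27294)) + K) = 1/(((49/5 - 7/5*211) - 1*(-27294)) - 3/4) = 1/(((49/5 - 1477/5) + 27294) - 3/4) = 1/((-1428/5 + 27294) - 3/4) = 1/(135042/5 - 3/4) = 1/(540153/20) = 20/540153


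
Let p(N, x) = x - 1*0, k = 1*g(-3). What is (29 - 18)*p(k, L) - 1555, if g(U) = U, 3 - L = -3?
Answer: -1489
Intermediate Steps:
L = 6 (L = 3 - 1*(-3) = 3 + 3 = 6)
k = -3 (k = 1*(-3) = -3)
p(N, x) = x (p(N, x) = x + 0 = x)
(29 - 18)*p(k, L) - 1555 = (29 - 18)*6 - 1555 = 11*6 - 1555 = 66 - 1555 = -1489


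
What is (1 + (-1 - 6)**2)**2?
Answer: 2500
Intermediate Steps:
(1 + (-1 - 6)**2)**2 = (1 + (-7)**2)**2 = (1 + 49)**2 = 50**2 = 2500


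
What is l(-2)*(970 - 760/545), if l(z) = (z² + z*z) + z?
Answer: 633468/109 ≈ 5811.6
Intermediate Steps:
l(z) = z + 2*z² (l(z) = (z² + z²) + z = 2*z² + z = z + 2*z²)
l(-2)*(970 - 760/545) = (-2*(1 + 2*(-2)))*(970 - 760/545) = (-2*(1 - 4))*(970 - 760*1/545) = (-2*(-3))*(970 - 152/109) = 6*(105578/109) = 633468/109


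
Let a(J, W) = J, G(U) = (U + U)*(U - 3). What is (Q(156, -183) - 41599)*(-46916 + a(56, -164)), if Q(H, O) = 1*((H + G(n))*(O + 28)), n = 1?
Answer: 3053350740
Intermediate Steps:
G(U) = 2*U*(-3 + U) (G(U) = (2*U)*(-3 + U) = 2*U*(-3 + U))
Q(H, O) = (-4 + H)*(28 + O) (Q(H, O) = 1*((H + 2*1*(-3 + 1))*(O + 28)) = 1*((H + 2*1*(-2))*(28 + O)) = 1*((H - 4)*(28 + O)) = 1*((-4 + H)*(28 + O)) = (-4 + H)*(28 + O))
(Q(156, -183) - 41599)*(-46916 + a(56, -164)) = ((-112 - 4*(-183) + 28*156 + 156*(-183)) - 41599)*(-46916 + 56) = ((-112 + 732 + 4368 - 28548) - 41599)*(-46860) = (-23560 - 41599)*(-46860) = -65159*(-46860) = 3053350740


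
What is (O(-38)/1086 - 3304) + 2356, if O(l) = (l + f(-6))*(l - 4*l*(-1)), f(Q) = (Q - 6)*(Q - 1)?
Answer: -519134/543 ≈ -956.05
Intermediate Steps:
f(Q) = (-1 + Q)*(-6 + Q) (f(Q) = (-6 + Q)*(-1 + Q) = (-1 + Q)*(-6 + Q))
O(l) = 5*l*(84 + l) (O(l) = (l + (6 + (-6)**2 - 7*(-6)))*(l - 4*l*(-1)) = (l + (6 + 36 + 42))*(l + 4*l) = (l + 84)*(5*l) = (84 + l)*(5*l) = 5*l*(84 + l))
(O(-38)/1086 - 3304) + 2356 = ((5*(-38)*(84 - 38))/1086 - 3304) + 2356 = ((5*(-38)*46)*(1/1086) - 3304) + 2356 = (-8740*1/1086 - 3304) + 2356 = (-4370/543 - 3304) + 2356 = -1798442/543 + 2356 = -519134/543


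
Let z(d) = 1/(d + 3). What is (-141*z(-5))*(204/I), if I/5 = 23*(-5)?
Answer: -14382/575 ≈ -25.012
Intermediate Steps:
z(d) = 1/(3 + d)
I = -575 (I = 5*(23*(-5)) = 5*(-115) = -575)
(-141*z(-5))*(204/I) = (-141/(3 - 5))*(204/(-575)) = (-141/(-2))*(204*(-1/575)) = -141*(-1/2)*(-204/575) = (141/2)*(-204/575) = -14382/575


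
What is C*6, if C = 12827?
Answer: 76962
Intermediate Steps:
C*6 = 12827*6 = 76962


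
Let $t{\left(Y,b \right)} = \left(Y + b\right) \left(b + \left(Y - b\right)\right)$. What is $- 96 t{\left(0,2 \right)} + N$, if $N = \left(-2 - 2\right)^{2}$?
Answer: $16$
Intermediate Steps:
$N = 16$ ($N = \left(-4\right)^{2} = 16$)
$t{\left(Y,b \right)} = Y \left(Y + b\right)$ ($t{\left(Y,b \right)} = \left(Y + b\right) Y = Y \left(Y + b\right)$)
$- 96 t{\left(0,2 \right)} + N = - 96 \cdot 0 \left(0 + 2\right) + 16 = - 96 \cdot 0 \cdot 2 + 16 = \left(-96\right) 0 + 16 = 0 + 16 = 16$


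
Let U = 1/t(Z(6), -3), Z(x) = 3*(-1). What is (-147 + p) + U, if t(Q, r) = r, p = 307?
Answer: 479/3 ≈ 159.67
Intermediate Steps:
Z(x) = -3
U = -1/3 (U = 1/(-3) = -1/3 ≈ -0.33333)
(-147 + p) + U = (-147 + 307) - 1/3 = 160 - 1/3 = 479/3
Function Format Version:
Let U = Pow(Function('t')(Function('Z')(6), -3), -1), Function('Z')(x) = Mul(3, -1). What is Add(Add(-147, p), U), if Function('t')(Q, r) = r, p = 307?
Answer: Rational(479, 3) ≈ 159.67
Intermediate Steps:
Function('Z')(x) = -3
U = Rational(-1, 3) (U = Pow(-3, -1) = Rational(-1, 3) ≈ -0.33333)
Add(Add(-147, p), U) = Add(Add(-147, 307), Rational(-1, 3)) = Add(160, Rational(-1, 3)) = Rational(479, 3)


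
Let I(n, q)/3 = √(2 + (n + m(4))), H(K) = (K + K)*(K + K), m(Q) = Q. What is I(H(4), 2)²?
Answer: 630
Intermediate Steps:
H(K) = 4*K² (H(K) = (2*K)*(2*K) = 4*K²)
I(n, q) = 3*√(6 + n) (I(n, q) = 3*√(2 + (n + 4)) = 3*√(2 + (4 + n)) = 3*√(6 + n))
I(H(4), 2)² = (3*√(6 + 4*4²))² = (3*√(6 + 4*16))² = (3*√(6 + 64))² = (3*√70)² = 630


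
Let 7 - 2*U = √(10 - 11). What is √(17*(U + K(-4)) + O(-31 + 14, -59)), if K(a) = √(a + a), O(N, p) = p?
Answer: √(2 - 34*I + 136*I*√2)/2 ≈ 4.477 + 4.4208*I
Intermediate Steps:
K(a) = √2*√a (K(a) = √(2*a) = √2*√a)
U = 7/2 - I/2 (U = 7/2 - √(10 - 11)/2 = 7/2 - I/2 ≈ 3.5 - 0.5*I)
√(17*(U + K(-4)) + O(-31 + 14, -59)) = √(17*((7/2 - I/2) + √2*√(-4)) - 59) = √(17*((7/2 - I/2) + √2*(2*I)) - 59) = √(17*((7/2 - I/2) + 2*I*√2) - 59) = √(17*(7/2 - I/2 + 2*I*√2) - 59) = √((119/2 - 17*I/2 + 34*I*√2) - 59) = √(½ - 17*I/2 + 34*I*√2)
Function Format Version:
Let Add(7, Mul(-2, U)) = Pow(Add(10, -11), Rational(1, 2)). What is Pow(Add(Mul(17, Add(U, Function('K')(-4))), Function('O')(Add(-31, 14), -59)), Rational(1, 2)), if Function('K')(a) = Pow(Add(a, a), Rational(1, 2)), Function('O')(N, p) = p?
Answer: Mul(Rational(1, 2), Pow(Add(2, Mul(-34, I), Mul(136, I, Pow(2, Rational(1, 2)))), Rational(1, 2))) ≈ Add(4.4770, Mul(4.4208, I))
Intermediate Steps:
Function('K')(a) = Mul(Pow(2, Rational(1, 2)), Pow(a, Rational(1, 2))) (Function('K')(a) = Pow(Mul(2, a), Rational(1, 2)) = Mul(Pow(2, Rational(1, 2)), Pow(a, Rational(1, 2))))
U = Add(Rational(7, 2), Mul(Rational(-1, 2), I)) (U = Add(Rational(7, 2), Mul(Rational(-1, 2), Pow(Add(10, -11), Rational(1, 2)))) = Add(Rational(7, 2), Mul(Rational(-1, 2), Pow(-1, Rational(1, 2)))) = Add(Rational(7, 2), Mul(Rational(-1, 2), I)) ≈ Add(3.5000, Mul(-0.50000, I)))
Pow(Add(Mul(17, Add(U, Function('K')(-4))), Function('O')(Add(-31, 14), -59)), Rational(1, 2)) = Pow(Add(Mul(17, Add(Add(Rational(7, 2), Mul(Rational(-1, 2), I)), Mul(Pow(2, Rational(1, 2)), Pow(-4, Rational(1, 2))))), -59), Rational(1, 2)) = Pow(Add(Mul(17, Add(Add(Rational(7, 2), Mul(Rational(-1, 2), I)), Mul(Pow(2, Rational(1, 2)), Mul(2, I)))), -59), Rational(1, 2)) = Pow(Add(Mul(17, Add(Add(Rational(7, 2), Mul(Rational(-1, 2), I)), Mul(2, I, Pow(2, Rational(1, 2))))), -59), Rational(1, 2)) = Pow(Add(Mul(17, Add(Rational(7, 2), Mul(Rational(-1, 2), I), Mul(2, I, Pow(2, Rational(1, 2))))), -59), Rational(1, 2)) = Pow(Add(Add(Rational(119, 2), Mul(Rational(-17, 2), I), Mul(34, I, Pow(2, Rational(1, 2)))), -59), Rational(1, 2)) = Pow(Add(Rational(1, 2), Mul(Rational(-17, 2), I), Mul(34, I, Pow(2, Rational(1, 2)))), Rational(1, 2))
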